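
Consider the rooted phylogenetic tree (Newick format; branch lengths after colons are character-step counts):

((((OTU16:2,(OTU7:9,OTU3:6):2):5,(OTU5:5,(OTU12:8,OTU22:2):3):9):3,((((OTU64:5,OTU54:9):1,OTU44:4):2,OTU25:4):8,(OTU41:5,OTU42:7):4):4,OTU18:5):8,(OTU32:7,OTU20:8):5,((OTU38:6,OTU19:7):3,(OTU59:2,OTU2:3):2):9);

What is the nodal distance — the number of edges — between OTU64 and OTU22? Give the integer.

9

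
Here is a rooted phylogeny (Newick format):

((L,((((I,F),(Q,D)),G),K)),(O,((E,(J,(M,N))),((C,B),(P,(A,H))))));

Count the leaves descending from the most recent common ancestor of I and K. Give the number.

6

The MRCA of I and K is the node subtending ((((I,F),(Q,D)),G),K).
That clade contains 6 terminal taxa: D, F, G, I, K, Q.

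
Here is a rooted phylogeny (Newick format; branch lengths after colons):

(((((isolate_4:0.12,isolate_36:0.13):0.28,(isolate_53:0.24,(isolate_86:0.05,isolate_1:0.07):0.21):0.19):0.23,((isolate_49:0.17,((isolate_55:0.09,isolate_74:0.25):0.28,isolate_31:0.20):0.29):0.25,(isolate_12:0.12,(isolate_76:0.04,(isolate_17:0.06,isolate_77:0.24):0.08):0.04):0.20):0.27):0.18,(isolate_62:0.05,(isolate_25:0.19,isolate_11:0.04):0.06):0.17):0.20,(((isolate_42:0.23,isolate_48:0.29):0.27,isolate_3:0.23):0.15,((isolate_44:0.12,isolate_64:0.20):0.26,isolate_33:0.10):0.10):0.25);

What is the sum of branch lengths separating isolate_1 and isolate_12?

1.29

The path runs isolate_1 → … → MRCA → … → isolate_12; the MRCA is the node subtending (((isolate_4,isolate_36),(isolate_53,(isolate_86,isolate_1))),((isolate_49,((isolate_55,isolate_74),isolate_31)),(isolate_12,(isolate_76,(isolate_17,isolate_77))))).
Branch lengths along that path: 0.07 + 0.21 + 0.19 + 0.23 + 0.27 + 0.20 + 0.12 = 1.29.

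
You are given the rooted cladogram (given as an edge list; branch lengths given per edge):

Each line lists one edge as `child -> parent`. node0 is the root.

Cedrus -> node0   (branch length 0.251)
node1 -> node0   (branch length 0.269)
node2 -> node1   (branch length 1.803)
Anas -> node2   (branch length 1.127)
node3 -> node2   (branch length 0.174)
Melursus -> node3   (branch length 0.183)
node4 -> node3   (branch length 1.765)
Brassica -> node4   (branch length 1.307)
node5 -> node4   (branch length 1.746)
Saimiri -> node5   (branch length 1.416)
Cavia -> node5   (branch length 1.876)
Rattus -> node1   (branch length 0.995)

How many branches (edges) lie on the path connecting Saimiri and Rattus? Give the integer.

The MRCA of Saimiri and Rattus is the node subtending ((Anas,(Melursus,(Brassica,(Saimiri,Cavia)))),Rattus).
From Saimiri up to that node: 5 branches. From Rattus up to the same node: 1 branch. Total: 5 + 1 = 6.

6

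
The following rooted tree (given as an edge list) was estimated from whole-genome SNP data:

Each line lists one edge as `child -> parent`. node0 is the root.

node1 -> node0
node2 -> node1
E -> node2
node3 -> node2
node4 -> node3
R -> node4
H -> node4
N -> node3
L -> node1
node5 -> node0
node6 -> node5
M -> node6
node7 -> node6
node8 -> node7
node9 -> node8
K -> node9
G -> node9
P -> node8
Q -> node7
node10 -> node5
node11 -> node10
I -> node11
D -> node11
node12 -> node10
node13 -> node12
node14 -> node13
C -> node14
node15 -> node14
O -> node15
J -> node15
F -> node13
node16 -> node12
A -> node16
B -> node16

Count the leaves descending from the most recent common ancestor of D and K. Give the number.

13

The MRCA of D and K is the node subtending ((M,(((K,G),P),Q)),((I,D),(((C,(O,J)),F),(A,B)))).
That clade contains 13 terminal taxa: A, B, C, D, F, G, I, J, K, M, O, P, Q.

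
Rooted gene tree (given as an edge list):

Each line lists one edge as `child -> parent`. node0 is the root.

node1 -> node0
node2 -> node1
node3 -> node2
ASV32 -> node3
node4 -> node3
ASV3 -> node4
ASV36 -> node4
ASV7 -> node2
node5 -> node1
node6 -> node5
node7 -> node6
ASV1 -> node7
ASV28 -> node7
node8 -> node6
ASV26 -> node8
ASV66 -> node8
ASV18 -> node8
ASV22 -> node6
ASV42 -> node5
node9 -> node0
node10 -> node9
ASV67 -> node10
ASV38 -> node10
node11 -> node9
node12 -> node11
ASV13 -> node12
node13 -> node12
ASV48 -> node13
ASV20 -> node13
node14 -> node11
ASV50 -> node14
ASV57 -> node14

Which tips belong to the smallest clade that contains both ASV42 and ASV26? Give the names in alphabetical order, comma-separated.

ASV1, ASV18, ASV22, ASV26, ASV28, ASV42, ASV66

Tracing ASV42: it sits inside (((ASV1,ASV28),(ASV26,ASV66,ASV18),ASV22),ASV42).
Tracing ASV26: it sits inside (ASV26,ASV66,ASV18).
The smallest clade enclosing both is (((ASV1,ASV28),(ASV26,ASV66,ASV18),ASV22),ASV42); the answer is its 7 terminal taxa in alphabetical order.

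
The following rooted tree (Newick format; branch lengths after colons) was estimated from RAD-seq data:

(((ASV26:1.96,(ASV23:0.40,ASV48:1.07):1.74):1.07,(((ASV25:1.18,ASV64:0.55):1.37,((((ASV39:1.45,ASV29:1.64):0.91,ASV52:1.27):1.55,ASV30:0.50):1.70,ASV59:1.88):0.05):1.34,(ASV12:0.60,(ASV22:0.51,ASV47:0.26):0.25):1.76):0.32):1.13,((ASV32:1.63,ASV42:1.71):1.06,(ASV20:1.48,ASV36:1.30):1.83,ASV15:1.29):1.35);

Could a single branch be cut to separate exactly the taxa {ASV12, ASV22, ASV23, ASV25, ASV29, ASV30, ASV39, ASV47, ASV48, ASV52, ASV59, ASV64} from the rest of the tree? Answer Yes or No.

The MRCA of the listed taxa subtends ((ASV26,(ASV23,ASV48)),(((ASV25,ASV64),((((ASV39,ASV29),ASV52),ASV30),ASV59)),(ASV12,(ASV22,ASV47)))).
That clade also contains ASV26, which is not in the proposed group, so the group is not monophyletic.

No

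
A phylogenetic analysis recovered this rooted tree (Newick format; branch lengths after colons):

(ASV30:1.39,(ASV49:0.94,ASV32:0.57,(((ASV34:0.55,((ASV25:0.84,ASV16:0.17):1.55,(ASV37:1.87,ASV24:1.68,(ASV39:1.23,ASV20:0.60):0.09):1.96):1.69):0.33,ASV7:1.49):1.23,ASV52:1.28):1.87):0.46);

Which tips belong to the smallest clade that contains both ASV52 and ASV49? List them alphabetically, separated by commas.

Tracing ASV52: it sits inside (((ASV34,((ASV25,ASV16),(ASV37,ASV24,(ASV39,ASV20)))),ASV7),ASV52).
Tracing ASV49: it sits inside (ASV49,ASV32,(((ASV34,((ASV25,ASV16),(ASV37,ASV24,(ASV39,ASV20)))),ASV7),ASV52)).
The smallest clade enclosing both is (ASV49,ASV32,(((ASV34,((ASV25,ASV16),(ASV37,ASV24,(ASV39,ASV20)))),ASV7),ASV52)); the answer is its 11 terminal taxa in alphabetical order.

ASV16, ASV20, ASV24, ASV25, ASV32, ASV34, ASV37, ASV39, ASV49, ASV52, ASV7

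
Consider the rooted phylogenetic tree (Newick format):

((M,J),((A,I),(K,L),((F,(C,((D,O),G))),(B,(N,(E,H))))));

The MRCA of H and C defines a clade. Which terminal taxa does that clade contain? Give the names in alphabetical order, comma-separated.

Tracing H: it sits inside (E,H).
Tracing C: it sits inside (C,((D,O),G)).
The smallest clade enclosing both is ((F,(C,((D,O),G))),(B,(N,(E,H)))); the answer is its 9 terminal taxa in alphabetical order.

B, C, D, E, F, G, H, N, O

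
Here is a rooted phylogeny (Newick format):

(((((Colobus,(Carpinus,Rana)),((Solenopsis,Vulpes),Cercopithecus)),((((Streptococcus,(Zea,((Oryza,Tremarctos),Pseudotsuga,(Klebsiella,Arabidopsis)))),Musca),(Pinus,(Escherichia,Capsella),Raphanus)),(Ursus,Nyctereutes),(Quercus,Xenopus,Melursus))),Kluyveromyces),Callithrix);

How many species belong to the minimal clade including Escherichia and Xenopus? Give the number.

17

The MRCA of Escherichia and Xenopus is the node subtending ((((Streptococcus,(Zea,((Oryza,Tremarctos),Pseudotsuga,(Klebsiella,Arabidopsis)))),Musca),(Pinus,(Escherichia,Capsella),Raphanus)),(Ursus,Nyctereutes),(Quercus,Xenopus,Melursus)).
That clade contains 17 terminal taxa: Arabidopsis, Capsella, Escherichia, Klebsiella, Melursus, Musca, Nyctereutes, Oryza, Pinus, Pseudotsuga, Quercus, Raphanus, Streptococcus, Tremarctos, Ursus, Xenopus, Zea.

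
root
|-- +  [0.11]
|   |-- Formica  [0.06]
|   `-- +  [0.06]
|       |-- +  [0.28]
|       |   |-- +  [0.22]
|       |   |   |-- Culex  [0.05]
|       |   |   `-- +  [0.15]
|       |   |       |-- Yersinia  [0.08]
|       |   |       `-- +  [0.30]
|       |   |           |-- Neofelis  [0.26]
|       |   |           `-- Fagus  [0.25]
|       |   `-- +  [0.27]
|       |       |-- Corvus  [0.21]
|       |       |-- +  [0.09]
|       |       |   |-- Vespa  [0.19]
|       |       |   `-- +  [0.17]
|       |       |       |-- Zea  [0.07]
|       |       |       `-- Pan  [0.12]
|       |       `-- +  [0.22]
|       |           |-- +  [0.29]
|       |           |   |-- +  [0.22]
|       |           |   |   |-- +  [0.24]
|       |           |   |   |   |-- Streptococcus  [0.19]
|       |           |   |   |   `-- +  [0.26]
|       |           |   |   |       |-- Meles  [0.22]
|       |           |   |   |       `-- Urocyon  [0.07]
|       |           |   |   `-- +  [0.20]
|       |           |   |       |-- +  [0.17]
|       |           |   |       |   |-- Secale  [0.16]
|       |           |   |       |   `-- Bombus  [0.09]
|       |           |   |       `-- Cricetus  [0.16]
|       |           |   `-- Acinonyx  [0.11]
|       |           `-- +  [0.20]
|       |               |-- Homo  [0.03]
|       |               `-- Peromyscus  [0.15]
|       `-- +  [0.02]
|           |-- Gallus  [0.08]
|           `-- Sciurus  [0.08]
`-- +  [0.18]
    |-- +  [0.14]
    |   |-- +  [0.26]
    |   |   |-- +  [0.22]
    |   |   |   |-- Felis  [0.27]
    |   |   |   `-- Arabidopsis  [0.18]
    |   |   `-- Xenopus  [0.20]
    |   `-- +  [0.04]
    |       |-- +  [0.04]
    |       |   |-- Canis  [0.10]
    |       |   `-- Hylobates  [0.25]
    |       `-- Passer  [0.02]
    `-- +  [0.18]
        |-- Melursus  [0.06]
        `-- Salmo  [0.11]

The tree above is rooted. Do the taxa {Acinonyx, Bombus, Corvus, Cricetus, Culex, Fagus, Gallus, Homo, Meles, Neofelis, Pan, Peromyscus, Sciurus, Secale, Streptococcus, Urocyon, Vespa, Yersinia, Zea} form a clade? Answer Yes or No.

The most recent common ancestor of these taxa subtends (((Culex,(Yersinia,(Neofelis,Fagus))),(Corvus,(Vespa,(Zea,Pan)),((((Streptococcus,(Meles,Urocyon)),((Secale,Bombus),Cricetus)),Acinonyx),(Homo,Peromyscus)))),(Gallus,Sciurus)).
That clade has exactly 19 tips — every listed taxon and nothing else — so the group is monophyletic.

Yes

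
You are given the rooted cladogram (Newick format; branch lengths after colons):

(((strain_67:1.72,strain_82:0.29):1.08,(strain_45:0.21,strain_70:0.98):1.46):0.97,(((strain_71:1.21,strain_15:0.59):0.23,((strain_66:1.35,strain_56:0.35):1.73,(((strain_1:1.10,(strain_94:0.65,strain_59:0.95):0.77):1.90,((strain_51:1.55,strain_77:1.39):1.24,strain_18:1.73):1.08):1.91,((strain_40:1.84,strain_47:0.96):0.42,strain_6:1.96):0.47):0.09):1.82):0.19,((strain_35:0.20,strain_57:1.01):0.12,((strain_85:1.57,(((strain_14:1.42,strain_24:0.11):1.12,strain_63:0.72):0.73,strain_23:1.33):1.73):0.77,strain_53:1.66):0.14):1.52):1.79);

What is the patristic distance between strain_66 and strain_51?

The path runs strain_66 → … → MRCA → … → strain_51; the MRCA is the node subtending ((strain_66,strain_56),(((strain_1,(strain_94,strain_59)),((strain_51,strain_77),strain_18)),((strain_40,strain_47),strain_6))).
Branch lengths along that path: 1.35 + 1.73 + 0.09 + 1.91 + 1.08 + 1.24 + 1.55 = 8.95.

8.95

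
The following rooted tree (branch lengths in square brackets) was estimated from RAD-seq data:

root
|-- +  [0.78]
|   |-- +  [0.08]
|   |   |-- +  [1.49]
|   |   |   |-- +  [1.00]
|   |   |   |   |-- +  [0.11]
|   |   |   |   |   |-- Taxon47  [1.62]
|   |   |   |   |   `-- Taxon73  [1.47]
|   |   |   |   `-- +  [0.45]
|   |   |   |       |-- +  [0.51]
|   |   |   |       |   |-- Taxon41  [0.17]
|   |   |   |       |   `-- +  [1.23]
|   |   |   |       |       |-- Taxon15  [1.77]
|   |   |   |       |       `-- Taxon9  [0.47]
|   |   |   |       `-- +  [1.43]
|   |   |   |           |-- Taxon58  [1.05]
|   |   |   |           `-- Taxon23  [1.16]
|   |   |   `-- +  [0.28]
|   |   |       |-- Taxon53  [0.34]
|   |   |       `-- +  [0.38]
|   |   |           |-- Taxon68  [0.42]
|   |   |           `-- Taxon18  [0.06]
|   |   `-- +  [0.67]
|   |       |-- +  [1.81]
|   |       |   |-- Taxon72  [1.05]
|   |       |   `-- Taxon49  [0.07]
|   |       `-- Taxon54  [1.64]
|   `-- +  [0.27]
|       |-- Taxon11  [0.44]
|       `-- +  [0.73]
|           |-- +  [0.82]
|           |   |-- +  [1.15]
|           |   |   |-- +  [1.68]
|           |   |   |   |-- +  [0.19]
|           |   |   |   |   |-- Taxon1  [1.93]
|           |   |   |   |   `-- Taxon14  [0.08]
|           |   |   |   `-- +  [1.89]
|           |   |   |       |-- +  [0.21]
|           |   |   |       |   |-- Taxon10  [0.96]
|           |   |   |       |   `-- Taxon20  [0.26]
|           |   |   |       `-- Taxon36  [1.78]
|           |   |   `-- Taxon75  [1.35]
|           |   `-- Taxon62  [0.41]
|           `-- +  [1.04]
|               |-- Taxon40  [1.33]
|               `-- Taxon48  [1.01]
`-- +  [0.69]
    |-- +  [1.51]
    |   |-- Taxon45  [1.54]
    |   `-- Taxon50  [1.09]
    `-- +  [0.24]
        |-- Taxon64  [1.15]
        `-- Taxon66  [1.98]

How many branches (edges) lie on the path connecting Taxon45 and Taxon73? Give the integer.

9

The MRCA of Taxon45 and Taxon73 is the root of the tree.
From Taxon45 up to that node: 3 branches. From Taxon73 up to the same node: 6 branches. Total: 3 + 6 = 9.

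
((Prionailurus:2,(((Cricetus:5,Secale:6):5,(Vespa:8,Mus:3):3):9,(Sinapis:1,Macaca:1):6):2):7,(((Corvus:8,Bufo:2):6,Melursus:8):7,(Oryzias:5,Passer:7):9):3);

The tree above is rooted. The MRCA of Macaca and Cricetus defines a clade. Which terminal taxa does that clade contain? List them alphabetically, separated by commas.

Tracing Macaca: it sits inside (Sinapis,Macaca).
Tracing Cricetus: it sits inside (Cricetus,Secale).
The smallest clade enclosing both is (((Cricetus,Secale),(Vespa,Mus)),(Sinapis,Macaca)); the answer is its 6 terminal taxa in alphabetical order.

Cricetus, Macaca, Mus, Secale, Sinapis, Vespa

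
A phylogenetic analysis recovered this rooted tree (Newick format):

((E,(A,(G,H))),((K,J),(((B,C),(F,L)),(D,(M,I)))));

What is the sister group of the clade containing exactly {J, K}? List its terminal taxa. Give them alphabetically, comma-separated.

B, C, D, F, I, L, M

The clade containing exactly {J, K} attaches to the tree at the node subtending ((K,J),(((B,C),(F,L)),(D,(M,I)))).
The other lineage descending from that same node — the sister group — is (((B,C),(F,L)),(D,(M,I))); its 7 tips in alphabetical order are the answer.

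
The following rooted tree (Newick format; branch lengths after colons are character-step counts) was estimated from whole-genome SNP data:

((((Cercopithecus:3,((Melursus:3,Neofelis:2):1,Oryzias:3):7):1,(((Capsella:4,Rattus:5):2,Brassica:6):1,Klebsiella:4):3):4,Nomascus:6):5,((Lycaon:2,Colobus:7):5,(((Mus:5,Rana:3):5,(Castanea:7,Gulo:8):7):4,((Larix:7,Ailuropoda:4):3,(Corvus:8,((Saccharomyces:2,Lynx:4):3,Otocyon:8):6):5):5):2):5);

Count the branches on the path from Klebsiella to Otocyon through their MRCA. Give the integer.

10

The MRCA of Klebsiella and Otocyon is the root of the tree.
From Klebsiella up to that node: 4 branches. From Otocyon up to the same node: 6 branches. Total: 4 + 6 = 10.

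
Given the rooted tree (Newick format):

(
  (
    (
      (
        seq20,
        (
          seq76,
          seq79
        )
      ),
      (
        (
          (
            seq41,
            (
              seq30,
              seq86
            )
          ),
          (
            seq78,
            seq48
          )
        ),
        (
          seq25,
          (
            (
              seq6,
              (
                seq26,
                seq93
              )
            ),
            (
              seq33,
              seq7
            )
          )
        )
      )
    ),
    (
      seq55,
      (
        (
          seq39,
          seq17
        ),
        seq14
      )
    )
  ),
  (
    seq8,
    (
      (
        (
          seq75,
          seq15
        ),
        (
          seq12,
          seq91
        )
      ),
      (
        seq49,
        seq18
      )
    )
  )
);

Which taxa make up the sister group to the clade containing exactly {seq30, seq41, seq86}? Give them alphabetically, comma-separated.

The clade containing exactly {seq30, seq41, seq86} attaches to the tree at the node subtending ((seq41,(seq30,seq86)),(seq78,seq48)).
The other lineage descending from that same node — the sister group — is (seq78,seq48); its 2 tips in alphabetical order are the answer.

seq48, seq78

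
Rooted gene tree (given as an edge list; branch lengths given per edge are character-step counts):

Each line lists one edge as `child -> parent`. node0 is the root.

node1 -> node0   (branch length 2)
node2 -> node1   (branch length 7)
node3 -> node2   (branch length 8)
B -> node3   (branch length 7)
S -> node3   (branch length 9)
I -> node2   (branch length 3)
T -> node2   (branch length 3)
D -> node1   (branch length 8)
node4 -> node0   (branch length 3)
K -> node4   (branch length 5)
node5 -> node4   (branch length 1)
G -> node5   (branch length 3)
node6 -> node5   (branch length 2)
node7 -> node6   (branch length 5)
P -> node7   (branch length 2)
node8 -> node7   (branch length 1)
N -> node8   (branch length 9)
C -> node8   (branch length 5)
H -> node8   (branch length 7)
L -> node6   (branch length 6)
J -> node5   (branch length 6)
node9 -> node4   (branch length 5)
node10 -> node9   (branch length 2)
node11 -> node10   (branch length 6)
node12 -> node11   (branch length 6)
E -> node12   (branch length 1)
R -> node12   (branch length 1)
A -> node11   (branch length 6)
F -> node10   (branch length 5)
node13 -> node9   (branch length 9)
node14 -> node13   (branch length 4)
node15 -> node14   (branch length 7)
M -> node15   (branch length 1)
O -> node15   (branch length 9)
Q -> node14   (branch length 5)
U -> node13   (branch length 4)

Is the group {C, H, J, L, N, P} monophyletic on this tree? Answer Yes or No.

No

The MRCA of the listed taxa subtends (G,((P,(N,C,H)),L),J).
That clade also contains G, which is not in the proposed group, so the group is not monophyletic.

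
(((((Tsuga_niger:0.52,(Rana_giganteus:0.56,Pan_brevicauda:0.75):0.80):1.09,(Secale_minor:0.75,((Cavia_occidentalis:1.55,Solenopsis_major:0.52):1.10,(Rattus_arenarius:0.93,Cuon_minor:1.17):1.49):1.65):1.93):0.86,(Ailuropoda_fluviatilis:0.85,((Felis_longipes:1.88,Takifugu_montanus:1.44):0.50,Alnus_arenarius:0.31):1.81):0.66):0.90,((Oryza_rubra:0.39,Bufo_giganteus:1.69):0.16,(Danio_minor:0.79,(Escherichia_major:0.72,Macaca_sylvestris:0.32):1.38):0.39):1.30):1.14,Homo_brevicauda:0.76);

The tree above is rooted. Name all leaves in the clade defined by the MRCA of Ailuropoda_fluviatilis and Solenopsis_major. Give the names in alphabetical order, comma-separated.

Tracing Ailuropoda_fluviatilis: it sits inside (Ailuropoda_fluviatilis,((Felis_longipes,Takifugu_montanus),Alnus_arenarius)).
Tracing Solenopsis_major: it sits inside (Cavia_occidentalis,Solenopsis_major).
The smallest clade enclosing both is (((Tsuga_niger,(Rana_giganteus,Pan_brevicauda)),(Secale_minor,((Cavia_occidentalis,Solenopsis_major),(Rattus_arenarius,Cuon_minor)))),(Ailuropoda_fluviatilis,((Felis_longipes,Takifugu_montanus),Alnus_arenarius))); the answer is its 12 terminal taxa in alphabetical order.

Ailuropoda_fluviatilis, Alnus_arenarius, Cavia_occidentalis, Cuon_minor, Felis_longipes, Pan_brevicauda, Rana_giganteus, Rattus_arenarius, Secale_minor, Solenopsis_major, Takifugu_montanus, Tsuga_niger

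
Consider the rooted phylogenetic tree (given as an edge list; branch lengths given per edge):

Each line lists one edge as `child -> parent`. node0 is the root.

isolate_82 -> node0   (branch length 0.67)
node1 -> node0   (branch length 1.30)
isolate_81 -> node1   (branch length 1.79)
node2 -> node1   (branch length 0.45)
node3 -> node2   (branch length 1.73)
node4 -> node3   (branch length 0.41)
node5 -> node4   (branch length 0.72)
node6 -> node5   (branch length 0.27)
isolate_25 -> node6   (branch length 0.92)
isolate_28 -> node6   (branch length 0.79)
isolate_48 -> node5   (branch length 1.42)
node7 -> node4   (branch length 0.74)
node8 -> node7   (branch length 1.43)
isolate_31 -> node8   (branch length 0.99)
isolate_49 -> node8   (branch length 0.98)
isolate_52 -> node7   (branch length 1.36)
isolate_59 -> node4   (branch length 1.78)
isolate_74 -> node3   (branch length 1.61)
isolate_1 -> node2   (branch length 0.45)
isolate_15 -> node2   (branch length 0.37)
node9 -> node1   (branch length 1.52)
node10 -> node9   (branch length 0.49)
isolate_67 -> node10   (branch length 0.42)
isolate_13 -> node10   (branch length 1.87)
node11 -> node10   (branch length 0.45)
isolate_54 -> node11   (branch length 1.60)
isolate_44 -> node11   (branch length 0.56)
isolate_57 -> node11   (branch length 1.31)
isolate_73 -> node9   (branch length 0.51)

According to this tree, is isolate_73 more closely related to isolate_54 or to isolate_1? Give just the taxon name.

The MRCA of isolate_73 and isolate_54 subtends ((isolate_67,isolate_13,(isolate_54,isolate_44,isolate_57)),isolate_73) (6 taxa).
The MRCA of isolate_73 and isolate_1 subtends (isolate_81,(((((isolate_25,isolate_28),isolate_48),((isolate_31,isolate_49),isolate_52),isolate_59),isolate_74),isolate_1,isolate_15),((isolate_67,isolate_13,(isolate_54,isolate_44,isolate_57)),isolate_73)) (17 taxa).
The first is nested inside the second, so isolate_73 shares a more recent common ancestor with isolate_54.

isolate_54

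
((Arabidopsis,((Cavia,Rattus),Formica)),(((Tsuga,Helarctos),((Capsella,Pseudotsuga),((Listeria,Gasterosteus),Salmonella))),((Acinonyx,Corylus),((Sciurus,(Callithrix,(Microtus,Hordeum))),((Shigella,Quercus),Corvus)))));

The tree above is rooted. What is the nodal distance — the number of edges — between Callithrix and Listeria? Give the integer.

The MRCA of Callithrix and Listeria is the node subtending (((Tsuga,Helarctos),((Capsella,Pseudotsuga),((Listeria,Gasterosteus),Salmonella))),((Acinonyx,Corylus),((Sciurus,(Callithrix,(Microtus,Hordeum))),((Shigella,Quercus),Corvus)))).
From Callithrix up to that node: 5 branches. From Listeria up to the same node: 5 branches. Total: 5 + 5 = 10.

10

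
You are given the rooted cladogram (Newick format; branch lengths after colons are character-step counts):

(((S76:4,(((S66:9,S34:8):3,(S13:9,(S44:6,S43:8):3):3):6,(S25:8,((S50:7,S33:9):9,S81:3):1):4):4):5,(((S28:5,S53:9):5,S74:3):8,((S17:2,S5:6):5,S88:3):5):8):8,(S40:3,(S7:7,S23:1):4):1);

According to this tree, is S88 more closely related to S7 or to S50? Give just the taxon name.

The MRCA of S88 and S50 subtends ((S76,(((S66,S34),(S13,(S44,S43))),(S25,((S50,S33),S81)))),(((S28,S53),S74),((S17,S5),S88))) (16 taxa).
The MRCA of S88 and S7 is the root, subtending the entire tree (19 taxa).
The first is nested inside the second, so S88 shares a more recent common ancestor with S50.

S50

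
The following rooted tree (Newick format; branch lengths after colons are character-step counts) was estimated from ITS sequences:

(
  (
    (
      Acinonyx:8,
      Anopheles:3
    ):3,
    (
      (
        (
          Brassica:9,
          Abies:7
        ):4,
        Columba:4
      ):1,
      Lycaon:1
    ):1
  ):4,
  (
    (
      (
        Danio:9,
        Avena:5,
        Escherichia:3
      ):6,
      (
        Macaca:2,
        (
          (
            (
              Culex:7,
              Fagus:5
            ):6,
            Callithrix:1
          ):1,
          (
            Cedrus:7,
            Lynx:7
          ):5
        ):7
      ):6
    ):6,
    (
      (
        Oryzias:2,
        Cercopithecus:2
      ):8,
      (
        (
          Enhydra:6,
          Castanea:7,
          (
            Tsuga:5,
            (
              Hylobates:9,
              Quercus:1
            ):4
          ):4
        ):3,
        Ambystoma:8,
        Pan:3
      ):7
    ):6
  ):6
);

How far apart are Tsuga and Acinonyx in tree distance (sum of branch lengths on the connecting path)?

The path runs Tsuga → … → MRCA → … → Acinonyx; the MRCA is the root of the tree.
Branch lengths along that path: 5 + 4 + 3 + 7 + 6 + 6 + 4 + 3 + 8 = 46.

46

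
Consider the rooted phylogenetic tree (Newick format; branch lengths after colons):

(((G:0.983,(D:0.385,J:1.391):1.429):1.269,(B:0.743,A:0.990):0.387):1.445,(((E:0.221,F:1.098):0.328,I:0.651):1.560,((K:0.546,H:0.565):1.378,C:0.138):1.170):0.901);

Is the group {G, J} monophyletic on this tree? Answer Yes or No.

The MRCA of the listed taxa subtends (G,(D,J)).
That clade also contains D, which is not in the proposed group, so the group is not monophyletic.

No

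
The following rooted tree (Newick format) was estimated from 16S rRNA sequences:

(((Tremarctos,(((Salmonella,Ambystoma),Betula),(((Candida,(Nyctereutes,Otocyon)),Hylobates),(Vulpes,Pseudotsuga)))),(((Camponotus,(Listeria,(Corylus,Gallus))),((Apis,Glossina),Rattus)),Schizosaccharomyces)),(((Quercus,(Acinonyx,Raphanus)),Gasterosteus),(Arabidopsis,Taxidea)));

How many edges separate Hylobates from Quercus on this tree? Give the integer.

10

The MRCA of Hylobates and Quercus is the root of the tree.
From Hylobates up to that node: 6 branches. From Quercus up to the same node: 4 branches. Total: 6 + 4 = 10.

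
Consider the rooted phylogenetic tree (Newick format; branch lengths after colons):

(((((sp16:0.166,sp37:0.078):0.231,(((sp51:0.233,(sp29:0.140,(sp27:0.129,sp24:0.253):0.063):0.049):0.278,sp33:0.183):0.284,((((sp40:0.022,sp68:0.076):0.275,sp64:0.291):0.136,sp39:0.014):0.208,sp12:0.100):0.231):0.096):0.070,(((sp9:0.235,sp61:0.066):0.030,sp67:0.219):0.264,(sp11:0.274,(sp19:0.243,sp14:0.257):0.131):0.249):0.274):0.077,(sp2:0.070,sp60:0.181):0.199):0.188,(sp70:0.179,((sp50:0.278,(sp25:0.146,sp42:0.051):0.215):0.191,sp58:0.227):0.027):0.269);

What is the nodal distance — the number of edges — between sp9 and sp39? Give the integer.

The MRCA of sp9 and sp39 is the node subtending (((sp16,sp37),(((sp51,(sp29,(sp27,sp24))),sp33),((((sp40,sp68),sp64),sp39),sp12))),(((sp9,sp61),sp67),(sp11,(sp19,sp14)))).
From sp9 up to that node: 4 branches. From sp39 up to the same node: 5 branches. Total: 4 + 5 = 9.

9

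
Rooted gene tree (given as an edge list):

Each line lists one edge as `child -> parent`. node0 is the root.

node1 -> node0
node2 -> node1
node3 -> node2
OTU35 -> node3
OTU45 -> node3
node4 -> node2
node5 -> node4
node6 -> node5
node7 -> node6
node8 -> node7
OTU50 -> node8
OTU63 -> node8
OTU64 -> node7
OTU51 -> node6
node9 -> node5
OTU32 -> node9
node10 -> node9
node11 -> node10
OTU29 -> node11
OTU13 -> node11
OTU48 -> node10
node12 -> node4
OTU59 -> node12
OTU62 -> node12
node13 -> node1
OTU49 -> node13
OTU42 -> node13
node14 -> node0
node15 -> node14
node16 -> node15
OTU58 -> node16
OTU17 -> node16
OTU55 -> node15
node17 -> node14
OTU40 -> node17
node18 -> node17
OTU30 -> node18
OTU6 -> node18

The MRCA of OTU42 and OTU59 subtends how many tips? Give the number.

The MRCA of OTU42 and OTU59 is the node subtending (((OTU35,OTU45),(((((OTU50,OTU63),OTU64),OTU51),(OTU32,((OTU29,OTU13),OTU48))),(OTU59,OTU62))),(OTU49,OTU42)).
That clade contains 14 terminal taxa: OTU13, OTU29, OTU32, OTU35, OTU42, OTU45, OTU48, OTU49, OTU50, OTU51, OTU59, OTU62, OTU63, OTU64.

14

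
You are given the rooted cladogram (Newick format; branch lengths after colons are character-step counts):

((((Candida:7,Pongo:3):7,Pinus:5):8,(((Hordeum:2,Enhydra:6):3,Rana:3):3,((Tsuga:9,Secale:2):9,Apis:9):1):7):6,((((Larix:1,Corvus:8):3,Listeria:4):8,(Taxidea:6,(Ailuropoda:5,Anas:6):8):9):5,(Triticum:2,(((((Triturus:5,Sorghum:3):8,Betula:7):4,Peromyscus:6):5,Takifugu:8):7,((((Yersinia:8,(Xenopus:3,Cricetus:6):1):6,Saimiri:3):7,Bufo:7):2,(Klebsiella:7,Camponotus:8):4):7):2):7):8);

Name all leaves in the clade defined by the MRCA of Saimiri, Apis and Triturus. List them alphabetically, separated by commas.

Tracing Saimiri: it sits inside ((Yersinia,(Xenopus,Cricetus)),Saimiri).
Tracing Apis: it sits inside ((Tsuga,Secale),Apis).
Tracing Triturus: it sits inside (Triturus,Sorghum).
The smallest clade enclosing all 3 is the whole tree (their MRCA is the root), so the answer is all 28 tips in alphabetical order.

Ailuropoda, Anas, Apis, Betula, Bufo, Camponotus, Candida, Corvus, Cricetus, Enhydra, Hordeum, Klebsiella, Larix, Listeria, Peromyscus, Pinus, Pongo, Rana, Saimiri, Secale, Sorghum, Takifugu, Taxidea, Triticum, Triturus, Tsuga, Xenopus, Yersinia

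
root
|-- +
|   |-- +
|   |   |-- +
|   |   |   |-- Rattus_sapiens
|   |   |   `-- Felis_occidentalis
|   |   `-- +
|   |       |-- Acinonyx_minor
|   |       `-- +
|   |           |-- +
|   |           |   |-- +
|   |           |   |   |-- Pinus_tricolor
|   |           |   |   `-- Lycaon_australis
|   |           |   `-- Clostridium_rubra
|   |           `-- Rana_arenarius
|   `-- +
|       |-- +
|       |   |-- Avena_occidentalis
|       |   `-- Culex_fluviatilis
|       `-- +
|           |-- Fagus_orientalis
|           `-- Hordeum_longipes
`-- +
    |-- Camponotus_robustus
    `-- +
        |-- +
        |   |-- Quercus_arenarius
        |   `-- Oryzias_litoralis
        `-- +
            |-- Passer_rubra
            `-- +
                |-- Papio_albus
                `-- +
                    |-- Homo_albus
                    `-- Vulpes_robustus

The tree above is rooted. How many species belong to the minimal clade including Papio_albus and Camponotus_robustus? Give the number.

The MRCA of Papio_albus and Camponotus_robustus is the node subtending (Camponotus_robustus,((Quercus_arenarius,Oryzias_litoralis),(Passer_rubra,(Papio_albus,(Homo_albus,Vulpes_robustus))))).
That clade contains 7 terminal taxa: Camponotus_robustus, Homo_albus, Oryzias_litoralis, Papio_albus, Passer_rubra, Quercus_arenarius, Vulpes_robustus.

7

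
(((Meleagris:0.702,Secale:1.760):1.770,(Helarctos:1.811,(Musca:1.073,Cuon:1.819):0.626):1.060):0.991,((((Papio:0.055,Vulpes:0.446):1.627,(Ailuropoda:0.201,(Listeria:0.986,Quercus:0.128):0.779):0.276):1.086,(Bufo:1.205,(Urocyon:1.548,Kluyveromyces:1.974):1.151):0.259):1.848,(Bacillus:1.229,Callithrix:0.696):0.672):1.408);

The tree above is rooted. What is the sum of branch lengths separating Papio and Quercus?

The path runs Papio → … → MRCA → … → Quercus; the MRCA is the node subtending ((Papio,Vulpes),(Ailuropoda,(Listeria,Quercus))).
Branch lengths along that path: 0.055 + 1.627 + 0.276 + 0.779 + 0.128 = 2.865.

2.865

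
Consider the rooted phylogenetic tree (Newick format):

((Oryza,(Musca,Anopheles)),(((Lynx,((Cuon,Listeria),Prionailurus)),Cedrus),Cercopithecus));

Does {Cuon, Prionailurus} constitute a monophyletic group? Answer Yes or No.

No

The MRCA of the listed taxa subtends ((Cuon,Listeria),Prionailurus).
That clade also contains Listeria, which is not in the proposed group, so the group is not monophyletic.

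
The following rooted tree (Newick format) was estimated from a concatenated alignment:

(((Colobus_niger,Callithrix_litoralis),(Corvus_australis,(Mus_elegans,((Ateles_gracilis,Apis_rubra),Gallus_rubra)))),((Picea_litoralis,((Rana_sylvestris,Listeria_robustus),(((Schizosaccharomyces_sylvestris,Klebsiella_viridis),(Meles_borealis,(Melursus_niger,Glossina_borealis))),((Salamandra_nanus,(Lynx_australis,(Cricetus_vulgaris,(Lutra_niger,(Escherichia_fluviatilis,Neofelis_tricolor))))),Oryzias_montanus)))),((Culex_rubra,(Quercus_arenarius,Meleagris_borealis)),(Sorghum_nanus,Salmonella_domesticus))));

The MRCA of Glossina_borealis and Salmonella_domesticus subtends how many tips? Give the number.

The MRCA of Glossina_borealis and Salmonella_domesticus is the node subtending ((Picea_litoralis,((Rana_sylvestris,Listeria_robustus),(((Schizosaccharomyces_sylvestris,Klebsiella_viridis),(Meles_borealis,(Melursus_niger,Glossina_borealis))),((Salamandra_nanus,(Lynx_australis,(Cricetus_vulgaris,(Lutra_niger,(Escherichia_fluviatilis,Neofelis_tricolor))))),Oryzias_montanus)))),((Culex_rubra,(Quercus_arenarius,Meleagris_borealis)),(Sorghum_nanus,Salmonella_domesticus))).
That clade contains 20 terminal taxa: Cricetus_vulgaris, Culex_rubra, Escherichia_fluviatilis, Glossina_borealis, Klebsiella_viridis, Listeria_robustus, Lutra_niger, Lynx_australis, Meleagris_borealis, Meles_borealis, Melursus_niger, Neofelis_tricolor, Oryzias_montanus, Picea_litoralis, Quercus_arenarius, Rana_sylvestris, Salamandra_nanus, Salmonella_domesticus, Schizosaccharomyces_sylvestris, Sorghum_nanus.

20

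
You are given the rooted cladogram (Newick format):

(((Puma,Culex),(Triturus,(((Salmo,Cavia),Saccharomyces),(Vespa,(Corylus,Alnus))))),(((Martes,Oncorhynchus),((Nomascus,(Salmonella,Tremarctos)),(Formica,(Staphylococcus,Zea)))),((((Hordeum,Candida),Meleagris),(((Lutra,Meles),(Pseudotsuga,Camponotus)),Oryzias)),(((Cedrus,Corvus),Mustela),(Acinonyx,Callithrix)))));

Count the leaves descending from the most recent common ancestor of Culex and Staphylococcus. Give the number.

30

The MRCA of Culex and Staphylococcus is the root, so the clade is the entire tree.
That clade contains 30 terminal taxa: Acinonyx, Alnus, Callithrix, Camponotus, Candida, Cavia, Cedrus, Corvus, Corylus, Culex, Formica, Hordeum, Lutra, Martes, Meleagris, Meles, Mustela, Nomascus, Oncorhynchus, Oryzias, Pseudotsuga, Puma, Saccharomyces, Salmo, Salmonella, Staphylococcus, Tremarctos, Triturus, Vespa, Zea.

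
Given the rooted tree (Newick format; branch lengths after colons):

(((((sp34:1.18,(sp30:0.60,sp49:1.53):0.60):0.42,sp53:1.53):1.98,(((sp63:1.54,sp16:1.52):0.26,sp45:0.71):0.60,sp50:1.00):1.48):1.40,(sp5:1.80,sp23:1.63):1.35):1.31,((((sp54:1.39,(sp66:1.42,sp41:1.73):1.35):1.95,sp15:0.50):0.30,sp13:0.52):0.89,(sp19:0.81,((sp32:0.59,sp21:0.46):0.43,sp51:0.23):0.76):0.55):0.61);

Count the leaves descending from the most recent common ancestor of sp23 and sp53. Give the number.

The MRCA of sp23 and sp53 is the node subtending ((((sp34,(sp30,sp49)),sp53),(((sp63,sp16),sp45),sp50)),(sp5,sp23)).
That clade contains 10 terminal taxa: sp16, sp23, sp30, sp34, sp45, sp49, sp5, sp50, sp53, sp63.

10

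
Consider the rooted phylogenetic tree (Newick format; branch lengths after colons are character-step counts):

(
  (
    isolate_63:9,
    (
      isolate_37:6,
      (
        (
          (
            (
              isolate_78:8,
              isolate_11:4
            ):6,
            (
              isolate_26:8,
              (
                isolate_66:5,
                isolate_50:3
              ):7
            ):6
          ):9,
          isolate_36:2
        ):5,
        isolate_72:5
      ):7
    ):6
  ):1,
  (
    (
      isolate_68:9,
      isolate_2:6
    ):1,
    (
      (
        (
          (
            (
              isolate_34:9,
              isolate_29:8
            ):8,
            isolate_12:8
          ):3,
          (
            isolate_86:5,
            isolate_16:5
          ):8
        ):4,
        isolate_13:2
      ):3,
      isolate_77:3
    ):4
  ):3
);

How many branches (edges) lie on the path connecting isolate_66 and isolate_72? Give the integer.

The MRCA of isolate_66 and isolate_72 is the node subtending ((((isolate_78,isolate_11),(isolate_26,(isolate_66,isolate_50))),isolate_36),isolate_72).
From isolate_66 up to that node: 5 branches. From isolate_72 up to the same node: 1 branch. Total: 5 + 1 = 6.

6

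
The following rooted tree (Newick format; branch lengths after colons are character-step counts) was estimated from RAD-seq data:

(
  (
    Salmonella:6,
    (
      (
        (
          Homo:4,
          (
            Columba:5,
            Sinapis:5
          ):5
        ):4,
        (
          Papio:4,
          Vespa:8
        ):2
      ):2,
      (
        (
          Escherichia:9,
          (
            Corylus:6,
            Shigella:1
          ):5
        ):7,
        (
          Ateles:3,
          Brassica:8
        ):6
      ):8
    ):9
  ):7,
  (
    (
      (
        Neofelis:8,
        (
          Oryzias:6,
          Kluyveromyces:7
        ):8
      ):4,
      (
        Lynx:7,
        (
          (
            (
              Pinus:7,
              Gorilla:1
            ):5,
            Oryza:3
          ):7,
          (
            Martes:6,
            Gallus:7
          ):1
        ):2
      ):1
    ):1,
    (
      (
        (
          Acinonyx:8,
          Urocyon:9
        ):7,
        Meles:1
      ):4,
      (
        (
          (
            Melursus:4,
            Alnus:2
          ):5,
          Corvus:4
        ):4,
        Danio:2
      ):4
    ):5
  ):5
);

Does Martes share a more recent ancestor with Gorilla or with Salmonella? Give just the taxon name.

The MRCA of Martes and Gorilla subtends (((Pinus,Gorilla),Oryza),(Martes,Gallus)) (5 taxa).
The MRCA of Martes and Salmonella is the root, subtending the entire tree (27 taxa).
The first is nested inside the second, so Martes shares a more recent common ancestor with Gorilla.

Gorilla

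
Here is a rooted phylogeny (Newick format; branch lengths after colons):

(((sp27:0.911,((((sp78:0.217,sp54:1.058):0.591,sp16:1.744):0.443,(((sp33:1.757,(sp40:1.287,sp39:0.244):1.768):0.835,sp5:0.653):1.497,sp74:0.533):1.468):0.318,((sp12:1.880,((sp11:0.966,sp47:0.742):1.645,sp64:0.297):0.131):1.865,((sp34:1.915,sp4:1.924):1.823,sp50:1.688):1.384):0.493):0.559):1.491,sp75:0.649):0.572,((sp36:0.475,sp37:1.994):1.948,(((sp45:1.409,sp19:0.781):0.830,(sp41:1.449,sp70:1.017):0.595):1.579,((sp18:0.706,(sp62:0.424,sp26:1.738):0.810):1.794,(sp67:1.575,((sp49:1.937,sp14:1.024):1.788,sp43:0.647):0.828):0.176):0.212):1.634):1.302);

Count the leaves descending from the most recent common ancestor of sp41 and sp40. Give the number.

30

The MRCA of sp41 and sp40 is the root, so the clade is the entire tree.
That clade contains 30 terminal taxa: sp11, sp12, sp14, sp16, sp18, sp19, sp26, sp27, sp33, sp34, sp36, sp37, sp39, sp4, sp40, sp41, sp43, sp45, sp47, sp49, sp5, sp50, sp54, sp62, sp64, sp67, sp70, sp74, sp75, sp78.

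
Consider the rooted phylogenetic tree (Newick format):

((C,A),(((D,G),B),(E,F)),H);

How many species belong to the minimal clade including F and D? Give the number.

5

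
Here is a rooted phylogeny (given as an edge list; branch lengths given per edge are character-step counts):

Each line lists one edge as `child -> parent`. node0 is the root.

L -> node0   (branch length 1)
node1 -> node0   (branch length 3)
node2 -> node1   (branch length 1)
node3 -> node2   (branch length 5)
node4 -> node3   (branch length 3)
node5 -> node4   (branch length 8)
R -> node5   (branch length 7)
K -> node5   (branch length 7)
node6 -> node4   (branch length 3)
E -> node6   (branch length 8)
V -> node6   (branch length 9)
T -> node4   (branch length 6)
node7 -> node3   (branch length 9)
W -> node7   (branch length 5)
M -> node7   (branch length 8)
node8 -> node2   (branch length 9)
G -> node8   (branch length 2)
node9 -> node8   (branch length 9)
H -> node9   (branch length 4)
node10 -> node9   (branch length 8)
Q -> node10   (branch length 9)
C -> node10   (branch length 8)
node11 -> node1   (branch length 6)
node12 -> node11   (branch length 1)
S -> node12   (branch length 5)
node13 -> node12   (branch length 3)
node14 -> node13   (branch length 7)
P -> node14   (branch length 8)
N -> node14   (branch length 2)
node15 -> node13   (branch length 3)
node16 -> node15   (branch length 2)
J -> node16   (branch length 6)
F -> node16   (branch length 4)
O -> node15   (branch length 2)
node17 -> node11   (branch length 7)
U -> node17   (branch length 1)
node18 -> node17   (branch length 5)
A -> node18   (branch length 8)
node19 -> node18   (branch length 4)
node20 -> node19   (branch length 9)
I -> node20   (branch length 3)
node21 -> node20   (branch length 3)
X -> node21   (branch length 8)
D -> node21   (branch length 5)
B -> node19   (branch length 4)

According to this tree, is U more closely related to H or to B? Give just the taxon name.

B

The MRCA of U and B subtends (U,(A,((I,(X,D)),B))) (6 taxa).
The MRCA of U and H subtends (((((R,K),(E,V),T),(W,M)),(G,(H,(Q,C)))),((S,((P,N),((J,F),O))),(U,(A,((I,(X,D)),B))))) (23 taxa).
The first is nested inside the second, so U shares a more recent common ancestor with B.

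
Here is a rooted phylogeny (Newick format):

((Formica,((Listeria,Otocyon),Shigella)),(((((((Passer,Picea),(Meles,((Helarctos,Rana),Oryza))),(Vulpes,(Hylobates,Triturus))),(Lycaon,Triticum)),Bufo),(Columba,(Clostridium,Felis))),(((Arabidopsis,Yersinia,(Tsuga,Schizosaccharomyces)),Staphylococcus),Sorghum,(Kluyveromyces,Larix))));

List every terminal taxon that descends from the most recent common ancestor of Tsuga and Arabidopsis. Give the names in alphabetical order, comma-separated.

Tracing Tsuga: it sits inside (Tsuga,Schizosaccharomyces).
Tracing Arabidopsis: it sits inside (Arabidopsis,Yersinia,(Tsuga,Schizosaccharomyces)).
The smallest clade enclosing both is (Arabidopsis,Yersinia,(Tsuga,Schizosaccharomyces)); the answer is its 4 terminal taxa in alphabetical order.

Arabidopsis, Schizosaccharomyces, Tsuga, Yersinia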